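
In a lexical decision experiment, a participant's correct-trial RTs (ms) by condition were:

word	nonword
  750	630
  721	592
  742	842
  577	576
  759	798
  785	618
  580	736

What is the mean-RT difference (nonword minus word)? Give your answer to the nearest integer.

M(word) = 4914/7 = 702.000
M(nonword) = 4792/7 = 684.571
Difference = 684.571 − 702.000 = -17.429 ms

-17 ms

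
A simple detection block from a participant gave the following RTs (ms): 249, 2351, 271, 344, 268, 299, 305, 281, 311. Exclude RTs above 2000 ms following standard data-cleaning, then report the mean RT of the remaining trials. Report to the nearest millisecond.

291 ms

Excluded: 2351
Retained (n=8): Σ = 2328
Mean = 2328/8 = 291.0000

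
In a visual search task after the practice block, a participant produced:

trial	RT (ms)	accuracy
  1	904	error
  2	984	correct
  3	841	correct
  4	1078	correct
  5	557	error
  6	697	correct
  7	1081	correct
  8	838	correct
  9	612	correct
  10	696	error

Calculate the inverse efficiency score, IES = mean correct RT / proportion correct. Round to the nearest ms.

1251 ms

Correct trials (n=7): 984, 841, 1078, 697, 1081, 838, 612
Mean correct RT = 6131/7 = 875.8571 ms
Proportion correct = 7/10
IES = 875.8571 / (7/10) = 1251.224 ms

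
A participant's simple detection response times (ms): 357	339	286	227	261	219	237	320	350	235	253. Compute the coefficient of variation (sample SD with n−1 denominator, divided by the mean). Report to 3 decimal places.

n = 11, Σ = 3084, M = 280.3636
Σ(x−M)² = 27438.545; s = √(27438.545/10) = 52.3818
CV = 52.3818 / 280.3636 = 0.18684

0.187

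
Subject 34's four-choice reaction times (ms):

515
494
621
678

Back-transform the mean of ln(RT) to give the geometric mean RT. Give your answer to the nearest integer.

572 ms

ln(RT): 6.2442, 6.2025, 6.4313, 6.5191
Mean ln(RT) = 25.3972/4 = 6.34930
Geometric mean = exp(6.34930) = 572.09 ms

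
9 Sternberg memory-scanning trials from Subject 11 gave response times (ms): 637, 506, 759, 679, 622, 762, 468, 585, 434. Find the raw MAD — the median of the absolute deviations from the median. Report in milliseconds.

Sorted: 434, 468, 506, 585, 622, 637, 679, 759, 762 → median = 622
|x − 622|: 15, 116, 137, 57, 0, 140, 154, 37, 188
Sorted deviations: 0, 15, 37, 57, 116, 137, 140, 154, 188 → MAD = 116

116 ms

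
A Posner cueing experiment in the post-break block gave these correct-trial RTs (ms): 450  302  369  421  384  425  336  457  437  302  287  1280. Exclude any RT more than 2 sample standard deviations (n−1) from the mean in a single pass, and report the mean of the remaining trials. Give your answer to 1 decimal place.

379.1 ms

n = 12, ΣRT = 5450, M = 454.167
Σ(x−M)² = 784665.67; s = √(784665.67/11) = 267.083
Cutoffs: 454.167 ± 2·267.083 → [-80.0, 988.3]
Outside: 1280 → excluded.
Retained (n=11): Σ = 4170, mean = 4170/11 = 379.091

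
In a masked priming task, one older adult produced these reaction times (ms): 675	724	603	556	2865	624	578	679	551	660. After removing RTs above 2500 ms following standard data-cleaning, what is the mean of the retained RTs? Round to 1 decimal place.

Excluded: 2865
Retained (n=9): Σ = 5650
Mean = 5650/9 = 627.7778

627.8 ms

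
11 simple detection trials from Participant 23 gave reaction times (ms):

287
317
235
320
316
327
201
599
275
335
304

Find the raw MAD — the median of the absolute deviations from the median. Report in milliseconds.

19 ms

Sorted: 201, 235, 275, 287, 304, 316, 317, 320, 327, 335, 599 → median = 316
|x − 316|: 29, 1, 81, 4, 0, 11, 115, 283, 41, 19, 12
Sorted deviations: 0, 1, 4, 11, 12, 19, 29, 41, 81, 115, 283 → MAD = 19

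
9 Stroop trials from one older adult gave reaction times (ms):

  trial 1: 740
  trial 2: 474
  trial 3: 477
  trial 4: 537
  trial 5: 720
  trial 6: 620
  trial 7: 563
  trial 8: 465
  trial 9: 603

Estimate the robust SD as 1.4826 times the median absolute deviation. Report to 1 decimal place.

Sorted: 465, 474, 477, 537, 563, 603, 620, 720, 740 → median = 563
|x − 563| sorted: 0, 26, 40, 57, 86, 89, 98, 157, 177 → MAD = 86
Robust SD ≈ 1.4826 × 86 = 127.504

127.5 ms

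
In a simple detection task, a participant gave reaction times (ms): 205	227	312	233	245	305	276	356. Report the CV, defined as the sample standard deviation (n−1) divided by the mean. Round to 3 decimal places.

n = 8, Σ = 2159, M = 269.8750
Σ(x−M)² = 18488.875; s = √(18488.875/7) = 51.3933
CV = 51.3933 / 269.8750 = 0.19043

0.190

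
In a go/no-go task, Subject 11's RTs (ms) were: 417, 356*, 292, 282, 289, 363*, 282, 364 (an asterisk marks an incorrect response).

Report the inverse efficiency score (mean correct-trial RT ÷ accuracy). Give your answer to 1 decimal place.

Correct trials (n=6): 417, 292, 282, 289, 282, 364
Mean correct RT = 1926/6 = 321.0000 ms
Proportion correct = 6/8
IES = 321.0000 / (6/8) = 428.000 ms

428.0 ms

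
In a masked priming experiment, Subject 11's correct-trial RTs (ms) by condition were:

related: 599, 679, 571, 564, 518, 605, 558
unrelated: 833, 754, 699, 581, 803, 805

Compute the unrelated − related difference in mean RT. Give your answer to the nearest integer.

M(related) = 4094/7 = 584.857
M(unrelated) = 4475/6 = 745.833
Difference = 745.833 − 584.857 = 160.976 ms

161 ms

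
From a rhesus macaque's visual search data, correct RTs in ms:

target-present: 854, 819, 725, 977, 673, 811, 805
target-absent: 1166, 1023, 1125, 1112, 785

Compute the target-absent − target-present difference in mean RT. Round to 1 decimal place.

M(target-present) = 5664/7 = 809.143
M(target-absent) = 5211/5 = 1042.200
Difference = 1042.200 − 809.143 = 233.057 ms

233.1 ms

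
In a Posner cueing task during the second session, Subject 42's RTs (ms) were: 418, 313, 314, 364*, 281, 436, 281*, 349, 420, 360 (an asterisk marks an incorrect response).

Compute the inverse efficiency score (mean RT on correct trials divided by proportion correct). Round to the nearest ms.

452 ms

Correct trials (n=8): 418, 313, 314, 281, 436, 349, 420, 360
Mean correct RT = 2891/8 = 361.3750 ms
Proportion correct = 8/10
IES = 361.3750 / (8/10) = 451.719 ms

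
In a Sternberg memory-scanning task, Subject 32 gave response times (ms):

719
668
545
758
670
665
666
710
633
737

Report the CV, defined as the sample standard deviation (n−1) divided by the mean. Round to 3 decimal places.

0.089

n = 10, Σ = 6771, M = 677.1000
Σ(x−M)² = 32768.900; s = √(32768.900/9) = 60.3406
CV = 60.3406 / 677.1000 = 0.08912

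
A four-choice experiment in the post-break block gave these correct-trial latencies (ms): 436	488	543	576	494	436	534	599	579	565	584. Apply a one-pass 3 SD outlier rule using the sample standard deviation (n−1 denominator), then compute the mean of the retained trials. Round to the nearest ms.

530 ms

n = 11, ΣRT = 5834, M = 530.364
Σ(x−M)² = 34334.55; s = √(34334.55/10) = 58.596
Cutoffs: 530.364 ± 3·58.596 → [354.6, 706.2]
No RTs fall outside the cutoffs; all 11 retained. Mean = 5834/11 = 530.364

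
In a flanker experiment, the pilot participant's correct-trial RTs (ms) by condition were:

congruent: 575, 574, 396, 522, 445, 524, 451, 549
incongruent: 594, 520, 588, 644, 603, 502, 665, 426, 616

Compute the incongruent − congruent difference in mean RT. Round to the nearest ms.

69 ms

M(congruent) = 4036/8 = 504.500
M(incongruent) = 5158/9 = 573.111
Difference = 573.111 − 504.500 = 68.611 ms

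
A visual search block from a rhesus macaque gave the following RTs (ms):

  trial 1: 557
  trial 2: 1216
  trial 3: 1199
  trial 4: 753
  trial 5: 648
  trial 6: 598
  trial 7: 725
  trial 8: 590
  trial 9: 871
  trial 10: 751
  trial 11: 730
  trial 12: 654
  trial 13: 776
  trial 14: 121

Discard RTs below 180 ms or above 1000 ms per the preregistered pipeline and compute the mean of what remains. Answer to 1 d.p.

695.7 ms

Excluded: 121, 1199, 1216
Retained (n=11): Σ = 7653
Mean = 7653/11 = 695.7273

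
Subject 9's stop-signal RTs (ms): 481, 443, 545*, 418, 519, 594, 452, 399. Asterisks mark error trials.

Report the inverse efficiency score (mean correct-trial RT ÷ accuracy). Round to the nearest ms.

540 ms

Correct trials (n=7): 481, 443, 418, 519, 594, 452, 399
Mean correct RT = 3306/7 = 472.2857 ms
Proportion correct = 7/8
IES = 472.2857 / (7/8) = 539.755 ms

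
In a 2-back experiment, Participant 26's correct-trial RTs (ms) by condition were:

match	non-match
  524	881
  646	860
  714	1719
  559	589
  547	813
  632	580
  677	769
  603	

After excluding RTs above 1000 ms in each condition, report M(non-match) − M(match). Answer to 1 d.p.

135.9 ms

non-match: exclude 1719
M(match) = 4902/8 = 612.750
M(non-match) = 4492/6 = 748.667
Difference = 748.667 − 612.750 = 135.917 ms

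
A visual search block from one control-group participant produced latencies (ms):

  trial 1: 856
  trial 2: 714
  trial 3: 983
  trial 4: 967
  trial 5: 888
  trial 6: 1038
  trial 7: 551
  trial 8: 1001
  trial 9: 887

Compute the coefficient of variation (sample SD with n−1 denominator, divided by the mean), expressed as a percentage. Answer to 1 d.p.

n = 9, Σ = 7885, M = 876.1111
Σ(x−M)² = 194132.889; s = √(194132.889/8) = 155.7774
CV = 155.7774 / 876.1111 = 0.17781 = 17.781%

17.8%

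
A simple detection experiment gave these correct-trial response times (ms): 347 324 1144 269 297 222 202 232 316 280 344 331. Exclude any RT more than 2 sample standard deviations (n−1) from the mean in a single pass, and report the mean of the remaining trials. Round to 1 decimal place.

n = 12, ΣRT = 4308, M = 359.000
Σ(x−M)² = 698184.00; s = √(698184.00/11) = 251.935
Cutoffs: 359.000 ± 2·251.935 → [-144.9, 862.9]
Outside: 1144 → excluded.
Retained (n=11): Σ = 3164, mean = 3164/11 = 287.636

287.6 ms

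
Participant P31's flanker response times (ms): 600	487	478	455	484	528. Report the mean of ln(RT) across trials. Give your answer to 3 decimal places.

ln(RT): 6.3969, 6.1883, 6.1696, 6.1203, 6.1821, 6.2691
Σ ln(RT) = 37.3263
Mean = 37.3263/6 = 6.22105

6.221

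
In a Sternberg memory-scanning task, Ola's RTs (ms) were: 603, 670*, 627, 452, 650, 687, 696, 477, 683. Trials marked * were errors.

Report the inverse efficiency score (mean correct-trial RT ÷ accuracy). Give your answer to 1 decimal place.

685.5 ms

Correct trials (n=8): 603, 627, 452, 650, 687, 696, 477, 683
Mean correct RT = 4875/8 = 609.3750 ms
Proportion correct = 8/9
IES = 609.3750 / (8/9) = 685.547 ms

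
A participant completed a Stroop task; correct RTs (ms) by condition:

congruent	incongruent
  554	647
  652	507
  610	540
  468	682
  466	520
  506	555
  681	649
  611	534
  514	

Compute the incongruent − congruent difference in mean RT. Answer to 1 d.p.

16.8 ms

M(congruent) = 5062/9 = 562.444
M(incongruent) = 4634/8 = 579.250
Difference = 579.250 − 562.444 = 16.806 ms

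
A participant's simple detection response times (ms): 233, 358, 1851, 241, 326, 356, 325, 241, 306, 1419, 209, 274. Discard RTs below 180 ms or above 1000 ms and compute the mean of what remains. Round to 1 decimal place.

286.9 ms

Excluded: 1419, 1851
Retained (n=10): Σ = 2869
Mean = 2869/10 = 286.9000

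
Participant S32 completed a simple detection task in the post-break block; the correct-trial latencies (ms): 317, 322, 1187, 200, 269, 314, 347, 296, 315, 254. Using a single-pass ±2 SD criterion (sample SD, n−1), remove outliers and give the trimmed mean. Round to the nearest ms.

n = 10, ΣRT = 3821, M = 382.100
Σ(x−M)² = 735860.90; s = √(735860.90/9) = 285.941
Cutoffs: 382.100 ± 2·285.941 → [-189.8, 954.0]
Outside: 1187 → excluded.
Retained (n=9): Σ = 2634, mean = 2634/9 = 292.667

293 ms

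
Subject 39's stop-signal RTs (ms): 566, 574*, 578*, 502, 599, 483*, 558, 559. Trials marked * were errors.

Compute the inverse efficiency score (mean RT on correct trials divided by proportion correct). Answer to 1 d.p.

890.9 ms

Correct trials (n=5): 566, 502, 599, 558, 559
Mean correct RT = 2784/5 = 556.8000 ms
Proportion correct = 5/8
IES = 556.8000 / (5/8) = 890.880 ms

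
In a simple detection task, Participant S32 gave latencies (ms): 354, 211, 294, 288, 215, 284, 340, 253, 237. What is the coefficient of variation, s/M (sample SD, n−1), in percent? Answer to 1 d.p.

n = 9, Σ = 2476, M = 275.1111
Σ(x−M)² = 20700.889; s = √(20700.889/8) = 50.8686
CV = 50.8686 / 275.1111 = 0.18490 = 18.490%

18.5%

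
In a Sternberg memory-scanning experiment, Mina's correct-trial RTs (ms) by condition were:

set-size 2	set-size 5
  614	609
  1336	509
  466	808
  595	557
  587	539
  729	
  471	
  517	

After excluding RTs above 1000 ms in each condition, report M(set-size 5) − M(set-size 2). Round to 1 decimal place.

36.0 ms

set-size 2: exclude 1336
M(set-size 2) = 3979/7 = 568.429
M(set-size 5) = 3022/5 = 604.400
Difference = 604.400 − 568.429 = 35.971 ms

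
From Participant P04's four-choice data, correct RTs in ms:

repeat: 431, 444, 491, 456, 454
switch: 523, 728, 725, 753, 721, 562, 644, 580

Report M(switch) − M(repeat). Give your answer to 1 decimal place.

199.3 ms

M(repeat) = 2276/5 = 455.200
M(switch) = 5236/8 = 654.500
Difference = 654.500 − 455.200 = 199.300 ms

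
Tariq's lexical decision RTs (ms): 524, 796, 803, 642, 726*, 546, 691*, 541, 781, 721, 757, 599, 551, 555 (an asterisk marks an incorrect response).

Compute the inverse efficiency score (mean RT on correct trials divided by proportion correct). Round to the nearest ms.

Correct trials (n=12): 524, 796, 803, 642, 546, 541, 781, 721, 757, 599, 551, 555
Mean correct RT = 7816/12 = 651.3333 ms
Proportion correct = 12/14
IES = 651.3333 / (12/14) = 759.889 ms

760 ms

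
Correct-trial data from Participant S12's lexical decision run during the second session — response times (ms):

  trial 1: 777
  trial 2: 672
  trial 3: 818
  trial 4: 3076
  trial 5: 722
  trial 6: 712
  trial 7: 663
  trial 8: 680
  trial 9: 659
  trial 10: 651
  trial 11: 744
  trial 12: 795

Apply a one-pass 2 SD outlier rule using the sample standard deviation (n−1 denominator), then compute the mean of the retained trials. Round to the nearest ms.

718 ms

n = 12, ΣRT = 10969, M = 914.083
Σ(x−M)² = 5133472.92; s = √(5133472.92/11) = 683.139
Cutoffs: 914.083 ± 2·683.139 → [-452.2, 2280.4]
Outside: 3076 → excluded.
Retained (n=11): Σ = 7893, mean = 7893/11 = 717.545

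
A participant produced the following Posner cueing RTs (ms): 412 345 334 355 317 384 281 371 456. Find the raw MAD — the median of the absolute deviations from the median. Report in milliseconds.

Sorted: 281, 317, 334, 345, 355, 371, 384, 412, 456 → median = 355
|x − 355|: 57, 10, 21, 0, 38, 29, 74, 16, 101
Sorted deviations: 0, 10, 16, 21, 29, 38, 57, 74, 101 → MAD = 29

29 ms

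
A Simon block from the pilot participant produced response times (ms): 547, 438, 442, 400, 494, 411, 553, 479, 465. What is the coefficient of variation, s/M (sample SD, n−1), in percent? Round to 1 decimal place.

n = 9, Σ = 4229, M = 469.8889
Σ(x−M)² = 23688.889; s = √(23688.889/8) = 54.4161
CV = 54.4161 / 469.8889 = 0.11581 = 11.581%

11.6%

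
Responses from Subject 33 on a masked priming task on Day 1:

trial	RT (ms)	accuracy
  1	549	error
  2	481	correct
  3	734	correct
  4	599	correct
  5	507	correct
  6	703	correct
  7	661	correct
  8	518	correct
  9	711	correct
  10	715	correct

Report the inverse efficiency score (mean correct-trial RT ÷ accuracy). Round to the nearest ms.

Correct trials (n=9): 481, 734, 599, 507, 703, 661, 518, 711, 715
Mean correct RT = 5629/9 = 625.4444 ms
Proportion correct = 9/10
IES = 625.4444 / (9/10) = 694.938 ms

695 ms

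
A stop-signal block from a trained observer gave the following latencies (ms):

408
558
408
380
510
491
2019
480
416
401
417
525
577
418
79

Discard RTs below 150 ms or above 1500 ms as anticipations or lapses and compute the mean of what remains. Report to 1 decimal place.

Excluded: 79, 2019
Retained (n=13): Σ = 5989
Mean = 5989/13 = 460.6923

460.7 ms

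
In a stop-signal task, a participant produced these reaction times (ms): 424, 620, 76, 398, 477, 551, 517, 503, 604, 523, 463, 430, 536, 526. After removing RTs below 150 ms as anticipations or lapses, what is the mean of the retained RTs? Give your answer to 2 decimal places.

Excluded: 76
Retained (n=13): Σ = 6572
Mean = 6572/13 = 505.5385

505.54 ms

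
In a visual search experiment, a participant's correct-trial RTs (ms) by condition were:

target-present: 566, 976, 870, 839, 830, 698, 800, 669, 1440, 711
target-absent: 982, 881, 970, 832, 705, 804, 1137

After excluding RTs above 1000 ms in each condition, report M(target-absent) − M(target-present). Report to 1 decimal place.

target-present: exclude 1440
target-absent: exclude 1137
M(target-present) = 6959/9 = 773.222
M(target-absent) = 5174/6 = 862.333
Difference = 862.333 − 773.222 = 89.111 ms

89.1 ms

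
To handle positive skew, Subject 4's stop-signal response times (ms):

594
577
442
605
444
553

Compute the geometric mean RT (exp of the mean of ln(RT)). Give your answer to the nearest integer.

531 ms

ln(RT): 6.3869, 6.3578, 6.0913, 6.4052, 6.0958, 6.3154
Mean ln(RT) = 37.6524/6 = 6.27541
Geometric mean = exp(6.27541) = 531.34 ms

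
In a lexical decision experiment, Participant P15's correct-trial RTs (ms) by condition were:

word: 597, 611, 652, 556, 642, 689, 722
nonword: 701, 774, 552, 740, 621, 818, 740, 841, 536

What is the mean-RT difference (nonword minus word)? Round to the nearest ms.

M(word) = 4469/7 = 638.429
M(nonword) = 6323/9 = 702.556
Difference = 702.556 − 638.429 = 64.127 ms

64 ms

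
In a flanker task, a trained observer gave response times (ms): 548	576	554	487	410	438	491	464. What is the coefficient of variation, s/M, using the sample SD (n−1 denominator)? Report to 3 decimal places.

0.119

n = 8, Σ = 3968, M = 496.0000
Σ(x−M)² = 24358.000; s = √(24358.000/7) = 58.9891
CV = 58.9891 / 496.0000 = 0.11893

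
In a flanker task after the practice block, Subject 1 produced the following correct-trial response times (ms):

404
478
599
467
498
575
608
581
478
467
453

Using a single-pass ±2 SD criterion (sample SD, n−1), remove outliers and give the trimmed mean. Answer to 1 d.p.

509.8 ms

n = 11, ΣRT = 5608, M = 509.818
Σ(x−M)² = 47165.64; s = √(47165.64/10) = 68.677
Cutoffs: 509.818 ± 2·68.677 → [372.5, 647.2]
No RTs fall outside the cutoffs; all 11 retained. Mean = 5608/11 = 509.818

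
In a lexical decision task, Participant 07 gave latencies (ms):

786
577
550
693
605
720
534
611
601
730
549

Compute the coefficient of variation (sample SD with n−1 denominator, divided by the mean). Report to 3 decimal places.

n = 11, Σ = 6956, M = 632.3636
Σ(x−M)² = 73156.545; s = √(73156.545/10) = 85.5316
CV = 85.5316 / 632.3636 = 0.13526

0.135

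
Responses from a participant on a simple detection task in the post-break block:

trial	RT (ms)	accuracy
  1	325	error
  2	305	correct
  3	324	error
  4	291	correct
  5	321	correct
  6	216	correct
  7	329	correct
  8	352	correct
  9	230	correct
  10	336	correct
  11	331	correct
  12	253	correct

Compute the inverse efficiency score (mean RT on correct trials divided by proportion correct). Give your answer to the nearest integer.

Correct trials (n=10): 305, 291, 321, 216, 329, 352, 230, 336, 331, 253
Mean correct RT = 2964/10 = 296.4000 ms
Proportion correct = 10/12
IES = 296.4000 / (10/12) = 355.680 ms

356 ms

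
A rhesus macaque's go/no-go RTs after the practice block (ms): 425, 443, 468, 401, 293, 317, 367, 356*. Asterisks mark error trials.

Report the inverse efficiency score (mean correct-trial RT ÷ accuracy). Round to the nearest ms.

443 ms

Correct trials (n=7): 425, 443, 468, 401, 293, 317, 367
Mean correct RT = 2714/7 = 387.7143 ms
Proportion correct = 7/8
IES = 387.7143 / (7/8) = 443.102 ms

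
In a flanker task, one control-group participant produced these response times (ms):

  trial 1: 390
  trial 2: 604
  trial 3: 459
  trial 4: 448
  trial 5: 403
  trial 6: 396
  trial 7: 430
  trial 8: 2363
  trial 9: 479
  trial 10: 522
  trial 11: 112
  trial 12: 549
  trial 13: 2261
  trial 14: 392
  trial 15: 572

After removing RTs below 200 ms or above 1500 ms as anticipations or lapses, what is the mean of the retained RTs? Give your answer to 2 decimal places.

470.33 ms

Excluded: 112, 2261, 2363
Retained (n=12): Σ = 5644
Mean = 5644/12 = 470.3333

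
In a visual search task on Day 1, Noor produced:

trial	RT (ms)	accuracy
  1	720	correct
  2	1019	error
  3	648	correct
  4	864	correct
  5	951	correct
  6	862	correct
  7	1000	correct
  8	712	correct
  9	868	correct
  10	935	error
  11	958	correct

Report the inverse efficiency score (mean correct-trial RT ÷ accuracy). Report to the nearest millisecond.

1030 ms

Correct trials (n=9): 720, 648, 864, 951, 862, 1000, 712, 868, 958
Mean correct RT = 7583/9 = 842.5556 ms
Proportion correct = 9/11
IES = 842.5556 / (9/11) = 1029.790 ms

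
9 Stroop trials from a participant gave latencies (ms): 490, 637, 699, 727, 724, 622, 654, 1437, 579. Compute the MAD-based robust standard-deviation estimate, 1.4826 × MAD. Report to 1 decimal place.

Sorted: 490, 579, 622, 637, 654, 699, 724, 727, 1437 → median = 654
|x − 654| sorted: 0, 17, 32, 45, 70, 73, 75, 164, 783 → MAD = 70
Robust SD ≈ 1.4826 × 70 = 103.782

103.8 ms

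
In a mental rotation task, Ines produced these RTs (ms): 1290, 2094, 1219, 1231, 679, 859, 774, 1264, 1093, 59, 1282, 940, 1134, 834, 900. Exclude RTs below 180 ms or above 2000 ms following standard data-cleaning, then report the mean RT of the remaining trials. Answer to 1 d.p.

1038.4 ms

Excluded: 59, 2094
Retained (n=13): Σ = 13499
Mean = 13499/13 = 1038.3846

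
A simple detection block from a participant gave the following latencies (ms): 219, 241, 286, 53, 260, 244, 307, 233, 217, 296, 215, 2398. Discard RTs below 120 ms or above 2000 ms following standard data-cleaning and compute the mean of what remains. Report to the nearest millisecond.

Excluded: 53, 2398
Retained (n=10): Σ = 2518
Mean = 2518/10 = 251.8000

252 ms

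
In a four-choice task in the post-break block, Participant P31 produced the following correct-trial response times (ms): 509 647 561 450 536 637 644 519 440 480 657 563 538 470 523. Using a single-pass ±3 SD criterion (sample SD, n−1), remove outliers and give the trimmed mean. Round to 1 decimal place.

n = 15, ΣRT = 8174, M = 544.933
Σ(x−M)² = 74278.93; s = √(74278.93/14) = 72.840
Cutoffs: 544.933 ± 3·72.840 → [326.4, 763.5]
No RTs fall outside the cutoffs; all 15 retained. Mean = 8174/15 = 544.933

544.9 ms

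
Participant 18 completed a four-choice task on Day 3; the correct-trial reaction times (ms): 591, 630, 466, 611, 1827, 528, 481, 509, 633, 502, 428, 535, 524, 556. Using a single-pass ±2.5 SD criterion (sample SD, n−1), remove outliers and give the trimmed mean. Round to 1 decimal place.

n = 14, ΣRT = 8821, M = 630.071
Σ(x−M)² = 1591766.93; s = √(1591766.93/13) = 349.919
Cutoffs: 630.071 ± 2.5·349.919 → [-244.7, 1504.9]
Outside: 1827 → excluded.
Retained (n=13): Σ = 6994, mean = 6994/13 = 538.000

538.0 ms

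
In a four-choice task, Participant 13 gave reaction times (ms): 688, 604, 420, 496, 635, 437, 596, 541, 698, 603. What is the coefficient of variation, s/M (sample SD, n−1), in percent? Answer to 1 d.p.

n = 10, Σ = 5718, M = 571.8000
Σ(x−M)² = 83927.600; s = √(83927.600/9) = 96.5675
CV = 96.5675 / 571.8000 = 0.16888 = 16.888%

16.9%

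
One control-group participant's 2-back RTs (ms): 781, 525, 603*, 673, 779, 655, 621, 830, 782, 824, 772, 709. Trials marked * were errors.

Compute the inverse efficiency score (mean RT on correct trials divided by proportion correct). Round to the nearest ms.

Correct trials (n=11): 781, 525, 673, 779, 655, 621, 830, 782, 824, 772, 709
Mean correct RT = 7951/11 = 722.8182 ms
Proportion correct = 11/12
IES = 722.8182 / (11/12) = 788.529 ms

789 ms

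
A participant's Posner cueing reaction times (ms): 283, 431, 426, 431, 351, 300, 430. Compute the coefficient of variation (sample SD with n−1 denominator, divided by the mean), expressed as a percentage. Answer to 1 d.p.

n = 7, Σ = 2652, M = 378.8571
Σ(x−M)² = 26458.857; s = √(26458.857/6) = 66.4064
CV = 66.4064 / 378.8571 = 0.17528 = 17.528%

17.5%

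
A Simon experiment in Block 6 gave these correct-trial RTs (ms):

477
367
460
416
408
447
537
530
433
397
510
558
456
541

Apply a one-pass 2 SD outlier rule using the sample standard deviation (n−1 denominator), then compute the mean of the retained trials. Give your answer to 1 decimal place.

n = 14, ΣRT = 6537, M = 466.929
Σ(x−M)² = 47282.93; s = √(47282.93/13) = 60.309
Cutoffs: 466.929 ± 2·60.309 → [346.3, 587.5]
No RTs fall outside the cutoffs; all 14 retained. Mean = 6537/14 = 466.929

466.9 ms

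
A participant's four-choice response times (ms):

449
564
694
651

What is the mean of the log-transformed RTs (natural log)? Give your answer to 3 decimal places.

ln(RT): 6.1070, 6.3351, 6.5425, 6.4785
Σ ln(RT) = 25.4631
Mean = 25.4631/4 = 6.36576

6.366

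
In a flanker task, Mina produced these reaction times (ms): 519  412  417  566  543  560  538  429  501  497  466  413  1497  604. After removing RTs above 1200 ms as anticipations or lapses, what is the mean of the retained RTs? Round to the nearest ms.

Excluded: 1497
Retained (n=13): Σ = 6465
Mean = 6465/13 = 497.3077

497 ms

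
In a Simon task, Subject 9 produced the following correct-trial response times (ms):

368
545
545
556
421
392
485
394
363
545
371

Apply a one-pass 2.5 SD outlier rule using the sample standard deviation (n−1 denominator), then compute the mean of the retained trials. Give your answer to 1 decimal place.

n = 11, ΣRT = 4985, M = 453.182
Σ(x−M)² = 67299.64; s = √(67299.64/10) = 82.036
Cutoffs: 453.182 ± 2.5·82.036 → [248.1, 658.3]
No RTs fall outside the cutoffs; all 11 retained. Mean = 4985/11 = 453.182

453.2 ms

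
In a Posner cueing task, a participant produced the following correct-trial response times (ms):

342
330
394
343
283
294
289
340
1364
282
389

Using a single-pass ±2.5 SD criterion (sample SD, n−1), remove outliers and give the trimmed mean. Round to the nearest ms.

n = 11, ΣRT = 4650, M = 422.727
Σ(x−M)² = 990054.18; s = √(990054.18/10) = 314.651
Cutoffs: 422.727 ± 2.5·314.651 → [-363.9, 1209.4]
Outside: 1364 → excluded.
Retained (n=10): Σ = 3286, mean = 3286/10 = 328.600

329 ms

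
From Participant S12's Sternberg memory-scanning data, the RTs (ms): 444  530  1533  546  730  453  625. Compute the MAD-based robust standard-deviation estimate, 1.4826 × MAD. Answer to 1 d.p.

Sorted: 444, 453, 530, 546, 625, 730, 1533 → median = 546
|x − 546| sorted: 0, 16, 79, 93, 102, 184, 987 → MAD = 93
Robust SD ≈ 1.4826 × 93 = 137.882

137.9 ms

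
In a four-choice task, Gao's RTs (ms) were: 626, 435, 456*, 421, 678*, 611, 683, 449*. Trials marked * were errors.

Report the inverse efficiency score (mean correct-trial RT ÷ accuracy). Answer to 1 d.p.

888.3 ms

Correct trials (n=5): 626, 435, 421, 611, 683
Mean correct RT = 2776/5 = 555.2000 ms
Proportion correct = 5/8
IES = 555.2000 / (5/8) = 888.320 ms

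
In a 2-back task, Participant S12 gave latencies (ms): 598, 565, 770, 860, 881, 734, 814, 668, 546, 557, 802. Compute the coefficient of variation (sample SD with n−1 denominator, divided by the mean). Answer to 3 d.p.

n = 11, Σ = 7795, M = 708.6364
Σ(x−M)² = 160814.545; s = √(160814.545/10) = 126.8127
CV = 126.8127 / 708.6364 = 0.17895

0.179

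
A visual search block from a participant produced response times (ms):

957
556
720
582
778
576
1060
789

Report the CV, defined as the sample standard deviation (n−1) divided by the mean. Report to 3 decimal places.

n = 8, Σ = 6018, M = 752.2500
Σ(x−M)² = 238249.500; s = √(238249.500/7) = 184.4875
CV = 184.4875 / 752.2500 = 0.24525

0.245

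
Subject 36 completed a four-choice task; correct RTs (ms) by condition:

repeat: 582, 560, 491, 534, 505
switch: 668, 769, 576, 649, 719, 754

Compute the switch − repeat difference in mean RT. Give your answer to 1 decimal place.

M(repeat) = 2672/5 = 534.400
M(switch) = 4135/6 = 689.167
Difference = 689.167 − 534.400 = 154.767 ms

154.8 ms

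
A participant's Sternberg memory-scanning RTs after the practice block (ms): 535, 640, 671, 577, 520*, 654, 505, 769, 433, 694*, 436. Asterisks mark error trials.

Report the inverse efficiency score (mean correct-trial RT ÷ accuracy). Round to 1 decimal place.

708.9 ms

Correct trials (n=9): 535, 640, 671, 577, 654, 505, 769, 433, 436
Mean correct RT = 5220/9 = 580.0000 ms
Proportion correct = 9/11
IES = 580.0000 / (9/11) = 708.889 ms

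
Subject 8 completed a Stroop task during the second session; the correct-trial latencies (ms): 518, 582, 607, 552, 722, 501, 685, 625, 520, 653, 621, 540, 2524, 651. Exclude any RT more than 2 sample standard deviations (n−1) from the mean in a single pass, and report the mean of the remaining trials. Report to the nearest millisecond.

n = 14, ΣRT = 10301, M = 735.786
Σ(x−M)² = 3501434.36; s = √(3501434.36/13) = 518.981
Cutoffs: 735.786 ± 2·518.981 → [-302.2, 1773.7]
Outside: 2524 → excluded.
Retained (n=13): Σ = 7777, mean = 7777/13 = 598.231

598 ms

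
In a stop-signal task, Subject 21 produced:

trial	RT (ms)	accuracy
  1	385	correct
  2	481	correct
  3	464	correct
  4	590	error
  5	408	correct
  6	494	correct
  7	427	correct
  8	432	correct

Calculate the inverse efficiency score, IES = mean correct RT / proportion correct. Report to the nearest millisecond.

505 ms

Correct trials (n=7): 385, 481, 464, 408, 494, 427, 432
Mean correct RT = 3091/7 = 441.5714 ms
Proportion correct = 7/8
IES = 441.5714 / (7/8) = 504.653 ms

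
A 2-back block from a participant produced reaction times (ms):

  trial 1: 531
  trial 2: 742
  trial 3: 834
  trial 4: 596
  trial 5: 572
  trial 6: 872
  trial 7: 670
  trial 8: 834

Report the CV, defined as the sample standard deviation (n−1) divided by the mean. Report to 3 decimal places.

0.188

n = 8, Σ = 5651, M = 706.3750
Σ(x−M)² = 123595.875; s = √(123595.875/7) = 132.8780
CV = 132.8780 / 706.3750 = 0.18811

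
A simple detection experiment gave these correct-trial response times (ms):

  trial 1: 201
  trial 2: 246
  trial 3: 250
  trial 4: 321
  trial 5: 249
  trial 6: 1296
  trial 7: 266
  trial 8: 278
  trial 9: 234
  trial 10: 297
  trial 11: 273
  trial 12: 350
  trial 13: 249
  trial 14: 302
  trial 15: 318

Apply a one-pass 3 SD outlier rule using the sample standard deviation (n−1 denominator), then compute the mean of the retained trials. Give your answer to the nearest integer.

n = 15, ΣRT = 5130, M = 342.000
Σ(x−M)² = 995978.00; s = √(995978.00/14) = 266.723
Cutoffs: 342.000 ± 3·266.723 → [-458.2, 1142.2]
Outside: 1296 → excluded.
Retained (n=14): Σ = 3834, mean = 3834/14 = 273.857

274 ms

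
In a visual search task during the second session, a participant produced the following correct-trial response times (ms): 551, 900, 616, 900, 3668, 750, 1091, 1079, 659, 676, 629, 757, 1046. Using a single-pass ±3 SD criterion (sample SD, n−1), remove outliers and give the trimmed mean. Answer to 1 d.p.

n = 13, ΣRT = 13322, M = 1024.769
Σ(x−M)² = 7976390.31; s = √(7976390.31/12) = 815.291
Cutoffs: 1024.769 ± 3·815.291 → [-1421.1, 3470.6]
Outside: 3668 → excluded.
Retained (n=12): Σ = 9654, mean = 9654/12 = 804.500

804.5 ms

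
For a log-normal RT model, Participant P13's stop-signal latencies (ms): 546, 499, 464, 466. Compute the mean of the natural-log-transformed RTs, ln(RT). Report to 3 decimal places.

ln(RT): 6.3026, 6.2126, 6.1399, 6.1442
Σ ln(RT) = 24.7993
Mean = 24.7993/4 = 6.19982

6.200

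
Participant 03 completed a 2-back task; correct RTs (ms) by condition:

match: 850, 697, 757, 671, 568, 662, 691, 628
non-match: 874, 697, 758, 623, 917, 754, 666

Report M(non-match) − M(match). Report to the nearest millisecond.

65 ms

M(match) = 5524/8 = 690.500
M(non-match) = 5289/7 = 755.571
Difference = 755.571 − 690.500 = 65.071 ms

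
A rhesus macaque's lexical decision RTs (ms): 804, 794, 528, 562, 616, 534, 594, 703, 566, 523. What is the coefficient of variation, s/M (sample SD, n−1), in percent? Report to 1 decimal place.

n = 10, Σ = 6224, M = 622.4000
Σ(x−M)² = 103204.400; s = √(103204.400/9) = 107.0848
CV = 107.0848 / 622.4000 = 0.17205 = 17.205%

17.2%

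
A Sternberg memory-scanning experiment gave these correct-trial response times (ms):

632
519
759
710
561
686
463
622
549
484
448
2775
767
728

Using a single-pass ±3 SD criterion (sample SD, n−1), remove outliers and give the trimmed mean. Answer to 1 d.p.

609.8 ms

n = 14, ΣRT = 10703, M = 764.500
Σ(x−M)² = 4508351.50; s = √(4508351.50/13) = 588.894
Cutoffs: 764.500 ± 3·588.894 → [-1002.2, 2531.2]
Outside: 2775 → excluded.
Retained (n=13): Σ = 7928, mean = 7928/13 = 609.846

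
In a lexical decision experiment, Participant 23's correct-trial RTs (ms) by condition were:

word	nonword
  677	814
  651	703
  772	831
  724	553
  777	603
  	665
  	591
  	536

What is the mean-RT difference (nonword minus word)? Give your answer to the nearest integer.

M(word) = 3601/5 = 720.200
M(nonword) = 5296/8 = 662.000
Difference = 662.000 − 720.200 = -58.200 ms

-58 ms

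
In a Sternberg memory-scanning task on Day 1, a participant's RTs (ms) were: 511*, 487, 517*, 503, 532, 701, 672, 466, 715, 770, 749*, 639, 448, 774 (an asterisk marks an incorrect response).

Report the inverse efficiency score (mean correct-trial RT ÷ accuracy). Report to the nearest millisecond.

776 ms

Correct trials (n=11): 487, 503, 532, 701, 672, 466, 715, 770, 639, 448, 774
Mean correct RT = 6707/11 = 609.7273 ms
Proportion correct = 11/14
IES = 609.7273 / (11/14) = 776.017 ms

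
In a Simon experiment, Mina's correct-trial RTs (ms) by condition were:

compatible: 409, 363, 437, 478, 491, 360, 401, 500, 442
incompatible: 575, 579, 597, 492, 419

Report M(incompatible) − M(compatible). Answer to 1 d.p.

M(compatible) = 3881/9 = 431.222
M(incompatible) = 2662/5 = 532.400
Difference = 532.400 − 431.222 = 101.178 ms

101.2 ms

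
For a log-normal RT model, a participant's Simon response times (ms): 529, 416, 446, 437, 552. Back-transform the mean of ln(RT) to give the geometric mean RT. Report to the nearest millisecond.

473 ms

ln(RT): 6.2710, 6.0307, 6.1003, 6.0799, 6.3135
Mean ln(RT) = 30.7955/5 = 6.15909
Geometric mean = exp(6.15909) = 473.00 ms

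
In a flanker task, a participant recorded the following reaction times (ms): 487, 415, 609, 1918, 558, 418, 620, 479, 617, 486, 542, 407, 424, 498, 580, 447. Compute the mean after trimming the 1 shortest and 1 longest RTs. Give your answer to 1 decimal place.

Sorted: 407, 415, 418, 424, 447, 479, 486, 487, 498, 542, 558, 580, 609, 617, 620, 1918
Drop lowest 1 (407) and highest 1 (1918)
Remaining (n=14): Σ = 7180, mean = 7180/14 = 512.857

512.9 ms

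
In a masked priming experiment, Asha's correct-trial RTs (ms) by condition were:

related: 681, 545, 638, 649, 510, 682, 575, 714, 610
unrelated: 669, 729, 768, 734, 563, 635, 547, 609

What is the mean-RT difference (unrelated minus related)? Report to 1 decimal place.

34.1 ms

M(related) = 5604/9 = 622.667
M(unrelated) = 5254/8 = 656.750
Difference = 656.750 − 622.667 = 34.083 ms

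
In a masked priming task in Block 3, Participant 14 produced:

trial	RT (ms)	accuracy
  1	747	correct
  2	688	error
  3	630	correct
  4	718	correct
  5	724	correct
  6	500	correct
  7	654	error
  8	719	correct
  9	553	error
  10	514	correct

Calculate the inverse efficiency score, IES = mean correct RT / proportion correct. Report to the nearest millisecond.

929 ms

Correct trials (n=7): 747, 630, 718, 724, 500, 719, 514
Mean correct RT = 4552/7 = 650.2857 ms
Proportion correct = 7/10
IES = 650.2857 / (7/10) = 928.980 ms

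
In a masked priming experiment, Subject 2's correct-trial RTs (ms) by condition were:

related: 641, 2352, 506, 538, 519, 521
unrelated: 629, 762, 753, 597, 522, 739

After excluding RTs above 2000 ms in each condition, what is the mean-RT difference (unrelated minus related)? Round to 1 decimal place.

122.0 ms

related: exclude 2352
M(related) = 2725/5 = 545.000
M(unrelated) = 4002/6 = 667.000
Difference = 667.000 − 545.000 = 122.000 ms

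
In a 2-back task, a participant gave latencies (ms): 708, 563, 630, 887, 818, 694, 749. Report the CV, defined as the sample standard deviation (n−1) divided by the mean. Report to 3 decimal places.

0.152

n = 7, Σ = 5049, M = 721.2857
Σ(x−M)² = 71891.429; s = √(71891.429/6) = 109.4619
CV = 109.4619 / 721.2857 = 0.15176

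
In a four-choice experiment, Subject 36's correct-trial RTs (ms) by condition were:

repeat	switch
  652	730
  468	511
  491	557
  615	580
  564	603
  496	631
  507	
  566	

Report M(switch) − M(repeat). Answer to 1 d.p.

57.1 ms

M(repeat) = 4359/8 = 544.875
M(switch) = 3612/6 = 602.000
Difference = 602.000 − 544.875 = 57.125 ms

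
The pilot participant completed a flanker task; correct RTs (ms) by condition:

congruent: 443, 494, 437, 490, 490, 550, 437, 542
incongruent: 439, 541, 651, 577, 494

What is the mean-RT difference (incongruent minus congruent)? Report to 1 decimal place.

M(congruent) = 3883/8 = 485.375
M(incongruent) = 2702/5 = 540.400
Difference = 540.400 − 485.375 = 55.025 ms

55.0 ms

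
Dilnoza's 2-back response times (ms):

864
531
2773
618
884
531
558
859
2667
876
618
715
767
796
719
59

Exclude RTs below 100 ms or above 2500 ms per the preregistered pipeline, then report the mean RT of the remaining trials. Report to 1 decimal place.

Excluded: 59, 2667, 2773
Retained (n=13): Σ = 9336
Mean = 9336/13 = 718.1538

718.2 ms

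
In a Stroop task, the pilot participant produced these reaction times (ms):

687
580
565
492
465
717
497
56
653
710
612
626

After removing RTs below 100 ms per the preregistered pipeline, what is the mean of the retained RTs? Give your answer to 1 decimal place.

600.4 ms

Excluded: 56
Retained (n=11): Σ = 6604
Mean = 6604/11 = 600.3636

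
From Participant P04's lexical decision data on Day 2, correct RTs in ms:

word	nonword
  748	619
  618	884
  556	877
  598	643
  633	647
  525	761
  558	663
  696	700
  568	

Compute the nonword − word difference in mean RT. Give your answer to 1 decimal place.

113.1 ms

M(word) = 5500/9 = 611.111
M(nonword) = 5794/8 = 724.250
Difference = 724.250 − 611.111 = 113.139 ms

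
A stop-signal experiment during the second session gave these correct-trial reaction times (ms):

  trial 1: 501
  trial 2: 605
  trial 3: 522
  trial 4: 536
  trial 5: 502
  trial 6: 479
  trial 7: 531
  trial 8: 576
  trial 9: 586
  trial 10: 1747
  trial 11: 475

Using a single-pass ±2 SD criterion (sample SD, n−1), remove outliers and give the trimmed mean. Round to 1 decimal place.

531.3 ms

n = 11, ΣRT = 7060, M = 641.818
Σ(x−M)² = 1361781.64; s = √(1361781.64/10) = 369.023
Cutoffs: 641.818 ± 2·369.023 → [-96.2, 1379.9]
Outside: 1747 → excluded.
Retained (n=10): Σ = 5313, mean = 5313/10 = 531.300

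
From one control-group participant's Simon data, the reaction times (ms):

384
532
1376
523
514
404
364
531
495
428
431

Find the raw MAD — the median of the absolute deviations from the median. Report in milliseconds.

64 ms

Sorted: 364, 384, 404, 428, 431, 495, 514, 523, 531, 532, 1376 → median = 495
|x − 495|: 111, 37, 881, 28, 19, 91, 131, 36, 0, 67, 64
Sorted deviations: 0, 19, 28, 36, 37, 64, 67, 91, 111, 131, 881 → MAD = 64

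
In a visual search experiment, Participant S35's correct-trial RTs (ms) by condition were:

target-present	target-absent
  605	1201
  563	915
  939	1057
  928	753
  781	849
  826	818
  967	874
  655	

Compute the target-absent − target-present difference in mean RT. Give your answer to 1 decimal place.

140.9 ms

M(target-present) = 6264/8 = 783.000
M(target-absent) = 6467/7 = 923.857
Difference = 923.857 − 783.000 = 140.857 ms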